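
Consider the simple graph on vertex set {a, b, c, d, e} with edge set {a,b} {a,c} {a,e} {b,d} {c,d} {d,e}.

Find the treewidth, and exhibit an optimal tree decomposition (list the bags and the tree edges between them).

Treewidth 2.
Bags: B1 = {a, d, e}  B2 = {a, c, d}  B3 = {a, b, d}
Tree: B1–B2, B2–B3

Every bag has size at most 3, so the width is 3 − 1 = 2 and tw(G) ≤ 2. For the lower bound, G contains the cycle e–d–c–a–e, so G is not a forest; only forests have treewidth ≤ 1, hence tw(G) ≥ 2. Therefore the treewidth is 2.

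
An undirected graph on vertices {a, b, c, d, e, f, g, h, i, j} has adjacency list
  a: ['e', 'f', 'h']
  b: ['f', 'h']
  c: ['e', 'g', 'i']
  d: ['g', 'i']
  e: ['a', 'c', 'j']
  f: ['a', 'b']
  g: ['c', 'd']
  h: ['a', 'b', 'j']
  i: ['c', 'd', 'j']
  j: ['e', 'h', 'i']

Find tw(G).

2

A width-2 tree decomposition is:
Bags: B1 = {d, g, i}  B2 = {c, g, i}  B3 = {c, i, j}  B4 = {c, e, j}  B5 = {e, h, j}  B6 = {a, e, h}  B7 = {a, b, h}  B8 = {a, b, f}
Tree: B1–B2, B2–B3, B3–B4, B4–B5, B5–B6, B6–B7, B7–B8
The largest bag has 3 vertices, giving width 2; this decomposition certifies tw(G) ≤ 2. Since d–g–c–i–d is a cycle in G, G is not acyclic. Forests are exactly the graphs of treewidth ≤ 1, so tw(G) ≥ 2. The upper and lower bounds meet at 2, so that is the treewidth.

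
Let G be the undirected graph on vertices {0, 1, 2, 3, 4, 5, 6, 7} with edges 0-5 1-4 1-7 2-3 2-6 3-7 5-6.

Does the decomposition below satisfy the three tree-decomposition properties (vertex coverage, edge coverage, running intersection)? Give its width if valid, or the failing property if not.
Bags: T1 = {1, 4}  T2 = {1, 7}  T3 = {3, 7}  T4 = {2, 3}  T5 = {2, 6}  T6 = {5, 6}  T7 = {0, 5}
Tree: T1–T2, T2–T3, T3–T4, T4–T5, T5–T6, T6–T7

Yes; width 1.

Every vertex of G appears in some bag (union = {0, 1, 2, 3, 4, 5, 6, 7}); every edge is covered by a bag; and for each vertex v the set of bags containing v is connected in the bag tree. The decomposition is therefore valid. The largest bag has 2 vertices, so the width is 1.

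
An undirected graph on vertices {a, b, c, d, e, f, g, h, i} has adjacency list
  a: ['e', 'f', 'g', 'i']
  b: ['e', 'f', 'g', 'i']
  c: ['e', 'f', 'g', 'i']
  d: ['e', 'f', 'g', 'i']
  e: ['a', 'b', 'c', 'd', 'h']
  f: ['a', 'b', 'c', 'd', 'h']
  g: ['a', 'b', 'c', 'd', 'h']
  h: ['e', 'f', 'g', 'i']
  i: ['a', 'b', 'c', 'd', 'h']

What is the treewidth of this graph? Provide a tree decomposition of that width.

Each bag holds 5 vertices, so the decomposition has width 4, which upper-bounds the treewidth. For the lower bound: the 5 vertex sets {b,i}, {a,g}, {d,e}, {f}, {c} are disjoint, each induces a connected subgraph, and every pair is joined by at least one edge of G. Contracting each set to a single vertex therefore yields K_{5} as a minor, and since treewidth is minor-monotone, tw(G) ≥ tw(K_{5}) = 4. Combining the bounds, tw(G) = 4.

Treewidth 4.
Bags: B1 = {b, e, f, g, i}  B2 = {a, e, f, g, i}  B3 = {d, e, f, g, i}  B4 = {c, e, f, g, i}  B5 = {e, f, g, h, i}
Tree: B1–B2, B2–B3, B3–B4, B4–B5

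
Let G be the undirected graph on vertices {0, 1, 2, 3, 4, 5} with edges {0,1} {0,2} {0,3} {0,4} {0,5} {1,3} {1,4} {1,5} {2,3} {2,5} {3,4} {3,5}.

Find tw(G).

A width-3 tree decomposition is:
Bags: B1 = {0, 2, 3, 5}  B2 = {0, 1, 3, 5}  B3 = {0, 1, 3, 4}
Tree: B1–B2, B2–B3
Every bag has size at most 4, so the width is 4 − 1 = 3 and tw(G) ≤ 3. Conversely, {0, 1, 3, 4} is a clique of size 4, and the vertices of any clique must share a bag in every tree decomposition; so some bag has ≥ 4 vertices and tw(G) ≥ 3. Therefore the treewidth is 3.

3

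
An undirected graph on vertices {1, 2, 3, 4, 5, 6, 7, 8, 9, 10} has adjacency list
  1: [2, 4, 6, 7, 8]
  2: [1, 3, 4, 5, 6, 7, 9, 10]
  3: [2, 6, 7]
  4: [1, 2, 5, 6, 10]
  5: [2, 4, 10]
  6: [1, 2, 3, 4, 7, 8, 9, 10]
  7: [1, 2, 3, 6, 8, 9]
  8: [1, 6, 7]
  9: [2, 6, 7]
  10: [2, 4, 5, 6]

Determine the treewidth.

3

A width-3 tree decomposition is:
Bags: B1 = {1, 2, 6, 7}  B2 = {2, 6, 7, 9}  B3 = {1, 2, 4, 6}  B4 = {2, 3, 6, 7}  B5 = {2, 4, 6, 10}  B6 = {1, 6, 7, 8}  B7 = {2, 4, 5, 10}
Tree: B1–B2, B1–B3, B2–B4, B3–B5, B1–B6, B5–B7
Each bag holds 4 vertices, so the decomposition has width 3, which upper-bounds the treewidth. For the lower bound, the 4 vertices {1, 6, 7, 8} are pairwise adjacent, and any tree decomposition puts a clique entirely inside one bag — forcing width ≥ 3. Combining the bounds, tw(G) = 3.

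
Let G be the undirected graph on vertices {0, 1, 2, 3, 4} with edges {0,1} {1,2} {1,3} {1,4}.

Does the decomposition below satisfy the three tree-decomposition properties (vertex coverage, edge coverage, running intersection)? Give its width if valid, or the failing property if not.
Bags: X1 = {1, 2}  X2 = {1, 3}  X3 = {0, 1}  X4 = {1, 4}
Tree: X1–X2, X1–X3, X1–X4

Checking the three conditions: (i) the bags cover all of {0, 1, 2, 3, 4}; (ii) for each edge, some bag contains both endpoints; (iii) the bags containing any fixed vertex form a subtree. All hold, so the decomposition is valid with width 2 − 1 = 1.

Yes; width 1.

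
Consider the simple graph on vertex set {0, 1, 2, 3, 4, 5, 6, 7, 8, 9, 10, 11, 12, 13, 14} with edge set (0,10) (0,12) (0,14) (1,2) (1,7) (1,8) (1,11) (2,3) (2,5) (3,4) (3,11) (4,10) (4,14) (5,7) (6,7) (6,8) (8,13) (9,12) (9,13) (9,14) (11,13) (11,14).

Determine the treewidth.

3

A width-3 tree decomposition is:
Bags: B1 = {0, 9, 10, 12}  B2 = {0, 9, 10, 14}  B3 = {4, 9, 10, 14}  B4 = {4, 9, 13, 14}  B5 = {4, 11, 13, 14}  B6 = {3, 4, 11, 13}  B7 = {3, 8, 11, 13}  B8 = {1, 3, 8, 11}  B9 = {1, 2, 3, 8}  B10 = {1, 2, 6, 8}  B11 = {1, 2, 6, 7}  B12 = {2, 5, 6, 7}
Tree: B1–B2, B2–B3, B3–B4, B4–B5, B5–B6, B6–B7, B7–B8, B8–B9, B9–B10, B10–B11, B11–B12
Each bag holds 4 vertices, so the decomposition has width 3, which upper-bounds the treewidth. For the lower bound: the 4 vertex sets {0,10,12}, {9}, {14}, {3,4,11,13} are disjoint, each induces a connected subgraph, and every pair is joined by at least one edge of G. Contracting each set to a single vertex therefore yields K_{4} as a minor, and since treewidth is minor-monotone, tw(G) ≥ tw(K_{4}) = 3. Therefore the treewidth is 3.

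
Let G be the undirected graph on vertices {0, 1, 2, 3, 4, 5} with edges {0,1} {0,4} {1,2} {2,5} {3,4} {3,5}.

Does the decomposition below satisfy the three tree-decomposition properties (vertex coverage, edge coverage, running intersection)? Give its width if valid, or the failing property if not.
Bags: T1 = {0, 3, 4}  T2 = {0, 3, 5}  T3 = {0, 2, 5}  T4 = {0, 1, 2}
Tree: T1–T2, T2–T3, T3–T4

Checking the three conditions: (i) the bags cover all of {0, 1, 2, 3, 4, 5}; (ii) for each edge, some bag contains both endpoints; (iii) the bags containing any fixed vertex form a subtree. All hold, so the decomposition is valid with width 3 − 1 = 2.

Yes; width 2.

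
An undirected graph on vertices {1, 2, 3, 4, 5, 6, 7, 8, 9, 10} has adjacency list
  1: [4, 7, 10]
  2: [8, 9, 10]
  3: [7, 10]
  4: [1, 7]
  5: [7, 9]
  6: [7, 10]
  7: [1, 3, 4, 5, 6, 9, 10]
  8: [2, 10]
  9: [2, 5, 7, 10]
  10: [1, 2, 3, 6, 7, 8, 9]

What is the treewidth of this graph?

2

A width-2 tree decomposition is:
Bags: B1 = {7, 9, 10}  B2 = {1, 7, 10}  B3 = {6, 7, 10}  B4 = {2, 9, 10}  B5 = {2, 8, 10}  B6 = {1, 4, 7}  B7 = {5, 7, 9}  B8 = {3, 7, 10}
Tree: B1–B2, B2–B3, B1–B4, B4–B5, B2–B6, B1–B7, B1–B8
Every bag has size at most 3, so the width is 3 − 1 = 2 and tw(G) ≤ 2. For the lower bound, the 3 vertices {2, 8, 10} are pairwise adjacent, and any tree decomposition puts a clique entirely inside one bag — forcing width ≥ 2. Hence tw(G) = 2 exactly.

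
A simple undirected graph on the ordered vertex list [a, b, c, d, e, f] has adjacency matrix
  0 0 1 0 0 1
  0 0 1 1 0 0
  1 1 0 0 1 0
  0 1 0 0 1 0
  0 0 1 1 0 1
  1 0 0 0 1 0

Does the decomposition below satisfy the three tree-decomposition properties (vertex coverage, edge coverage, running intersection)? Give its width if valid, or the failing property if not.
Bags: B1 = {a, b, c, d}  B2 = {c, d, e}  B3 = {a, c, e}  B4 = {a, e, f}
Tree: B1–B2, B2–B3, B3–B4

No — bags containing vertex a are not connected in the tree.

A tree decomposition must satisfy three properties: every vertex lies in some bag; for every edge, both endpoints lie together in some bag; and for every vertex, the bags containing it form a connected subtree. Here bags containing vertex a are not connected in the tree, so the decomposition is invalid.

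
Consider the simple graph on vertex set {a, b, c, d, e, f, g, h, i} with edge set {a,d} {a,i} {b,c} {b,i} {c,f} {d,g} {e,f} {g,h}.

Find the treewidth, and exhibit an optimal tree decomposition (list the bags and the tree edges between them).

Treewidth 1.
One such decomposition:
Bags: B1 = {g, h}  B2 = {d, g}  B3 = {a, d}  B4 = {a, i}  B5 = {b, i}  B6 = {b, c}  B7 = {c, f}  B8 = {e, f}
Tree: B1–B2, B2–B3, B3–B4, B4–B5, B5–B6, B6–B7, B7–B8

The largest bag has 2 vertices, giving width 1; this decomposition certifies tw(G) ≤ 1. Any graph with an edge has treewidth ≥ 1, and G has the edge h–g. Combining the bounds, tw(G) = 1.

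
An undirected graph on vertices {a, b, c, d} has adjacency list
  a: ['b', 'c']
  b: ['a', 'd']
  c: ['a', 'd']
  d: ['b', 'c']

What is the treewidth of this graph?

A width-2 tree decomposition is:
Bags: B1 = {a, b, c}  B2 = {b, c, d}
Tree: B1–B2
Every bag has size at most 3, so the width is 3 − 1 = 2 and tw(G) ≤ 2. For the lower bound, G contains the cycle c–a–b–d–c, so G is not a forest; only forests have treewidth ≤ 1, hence tw(G) ≥ 2. Therefore the treewidth is 2.

2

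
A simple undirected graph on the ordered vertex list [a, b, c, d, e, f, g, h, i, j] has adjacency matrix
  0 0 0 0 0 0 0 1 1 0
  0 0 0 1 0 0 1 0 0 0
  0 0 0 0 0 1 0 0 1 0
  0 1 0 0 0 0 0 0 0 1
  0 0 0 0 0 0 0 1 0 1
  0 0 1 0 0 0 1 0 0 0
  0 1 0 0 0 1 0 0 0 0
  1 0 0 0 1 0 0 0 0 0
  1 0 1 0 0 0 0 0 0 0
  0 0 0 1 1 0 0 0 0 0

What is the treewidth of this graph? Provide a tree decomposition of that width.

Treewidth 2.
Bags: B1 = {d, e, j}  B2 = {d, e, h}  B3 = {a, d, h}  B4 = {a, d, i}  B5 = {c, d, i}  B6 = {c, d, f}  B7 = {d, f, g}  B8 = {b, d, g}
Tree: B1–B2, B2–B3, B3–B4, B4–B5, B5–B6, B6–B7, B7–B8

The largest bag has 3 vertices, giving width 2; this decomposition certifies tw(G) ≤ 2. For the lower bound, G contains the cycle d–j–e–h–a–i–c–f–g–b–d, so G is not a forest; only forests have treewidth ≤ 1, hence tw(G) ≥ 2. The upper and lower bounds meet at 2, so that is the treewidth.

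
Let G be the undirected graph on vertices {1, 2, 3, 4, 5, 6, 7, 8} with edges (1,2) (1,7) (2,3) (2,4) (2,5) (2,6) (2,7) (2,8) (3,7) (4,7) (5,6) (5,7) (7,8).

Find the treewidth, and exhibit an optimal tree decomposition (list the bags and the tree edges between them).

Treewidth 2.
One such decomposition:
Bags: B1 = {2, 3, 7}  B2 = {2, 5, 7}  B3 = {2, 4, 7}  B4 = {1, 2, 7}  B5 = {2, 5, 6}  B6 = {2, 7, 8}
Tree: B1–B2, B2–B3, B1–B4, B2–B5, B2–B6

The largest bag has 3 vertices, giving width 2; this decomposition certifies tw(G) ≤ 2. On the other hand G contains the 3-clique {2, 5, 6}. A clique must lie in a single bag of any decomposition, so no decomposition can have width below 2. Hence tw(G) = 2 exactly.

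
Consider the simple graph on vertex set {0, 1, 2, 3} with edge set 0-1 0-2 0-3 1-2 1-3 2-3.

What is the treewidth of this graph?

A width-3 tree decomposition is:
Bags: B1 = {0, 1, 2, 3}
Tree: (single bag)
A single bag containing all 4 vertices is trivially a valid decomposition of width 3. On the other hand G contains the 4-clique {0, 1, 2, 3}. A clique must lie in a single bag of any decomposition, so no decomposition can have width below 3. The upper and lower bounds meet at 3, so that is the treewidth.

3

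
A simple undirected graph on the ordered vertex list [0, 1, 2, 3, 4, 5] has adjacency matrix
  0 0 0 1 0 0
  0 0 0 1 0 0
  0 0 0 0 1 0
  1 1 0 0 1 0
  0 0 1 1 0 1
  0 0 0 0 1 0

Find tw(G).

1

A width-1 tree decomposition is:
Bags: B1 = {1, 3}  B2 = {3, 4}  B3 = {2, 4}  B4 = {4, 5}  B5 = {0, 3}
Tree: B1–B2, B2–B3, B2–B4, B1–B5
Every bag has size at most 2, so the width is 2 − 1 = 1 and tw(G) ≤ 1. Since G has at least one edge (e.g. 3–1), it is not an edgeless graph, so tw(G) ≥ 1. Therefore the treewidth is 1.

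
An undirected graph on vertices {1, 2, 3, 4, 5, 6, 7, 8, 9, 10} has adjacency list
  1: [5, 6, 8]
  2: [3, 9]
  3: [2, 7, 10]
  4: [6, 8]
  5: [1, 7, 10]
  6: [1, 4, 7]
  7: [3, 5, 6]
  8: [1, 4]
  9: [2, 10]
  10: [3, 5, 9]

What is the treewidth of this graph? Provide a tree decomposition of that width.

The largest bag has 3 vertices, giving width 2; this decomposition certifies tw(G) ≤ 2. The edges 2–9–10–3–2 form a cycle, so G is not a tree and its treewidth is at least 2. The upper and lower bounds meet at 2, so that is the treewidth.

Treewidth 2.
One optimal decomposition is:
Bags: B1 = {2, 3, 9}  B2 = {3, 9, 10}  B3 = {3, 7, 10}  B4 = {5, 7, 10}  B5 = {5, 6, 7}  B6 = {1, 5, 6}  B7 = {1, 4, 6}  B8 = {1, 4, 8}
Tree: B1–B2, B2–B3, B3–B4, B4–B5, B5–B6, B6–B7, B7–B8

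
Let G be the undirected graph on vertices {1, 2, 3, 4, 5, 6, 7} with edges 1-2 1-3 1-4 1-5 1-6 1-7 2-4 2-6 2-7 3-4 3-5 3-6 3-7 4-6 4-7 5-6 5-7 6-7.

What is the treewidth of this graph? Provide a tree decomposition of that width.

The largest bag has 5 vertices, giving width 4; this decomposition certifies tw(G) ≤ 4. On the other hand G contains the 5-clique {1, 2, 4, 6, 7}. A clique must lie in a single bag of any decomposition, so no decomposition can have width below 4. Hence tw(G) = 4 exactly.

Treewidth 4.
Bags: B1 = {1, 3, 4, 6, 7}  B2 = {1, 2, 4, 6, 7}  B3 = {1, 3, 5, 6, 7}
Tree: B1–B2, B1–B3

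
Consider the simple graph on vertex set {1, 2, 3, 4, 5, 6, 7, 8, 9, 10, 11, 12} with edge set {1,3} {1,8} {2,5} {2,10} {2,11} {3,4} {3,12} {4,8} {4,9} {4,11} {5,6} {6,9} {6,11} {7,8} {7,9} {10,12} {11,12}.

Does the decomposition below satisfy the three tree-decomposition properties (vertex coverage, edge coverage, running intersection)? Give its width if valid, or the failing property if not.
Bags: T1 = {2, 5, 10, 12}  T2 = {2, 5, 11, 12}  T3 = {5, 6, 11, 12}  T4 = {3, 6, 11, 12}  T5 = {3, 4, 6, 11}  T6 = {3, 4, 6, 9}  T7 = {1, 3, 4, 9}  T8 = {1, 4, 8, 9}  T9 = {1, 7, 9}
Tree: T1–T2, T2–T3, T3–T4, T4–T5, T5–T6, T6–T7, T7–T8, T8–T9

No — edge (8,7) lies in no bag.

A tree decomposition must satisfy three properties: every vertex lies in some bag; for every edge, both endpoints lie together in some bag; and for every vertex, the bags containing it form a connected subtree. Here edge (8,7) lies in no bag, so the decomposition is invalid.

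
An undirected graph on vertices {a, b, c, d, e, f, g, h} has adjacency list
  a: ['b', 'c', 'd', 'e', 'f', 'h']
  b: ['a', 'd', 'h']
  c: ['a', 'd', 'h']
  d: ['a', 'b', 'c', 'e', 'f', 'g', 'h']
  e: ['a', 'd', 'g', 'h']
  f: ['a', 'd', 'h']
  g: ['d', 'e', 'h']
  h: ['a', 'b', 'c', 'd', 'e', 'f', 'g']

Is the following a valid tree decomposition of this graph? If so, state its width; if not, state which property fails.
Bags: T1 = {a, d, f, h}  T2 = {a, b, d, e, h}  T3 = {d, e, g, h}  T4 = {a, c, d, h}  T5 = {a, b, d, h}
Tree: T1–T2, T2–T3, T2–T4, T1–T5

No — bags containing vertex b are not connected in the tree.

A tree decomposition must satisfy three properties: every vertex lies in some bag; for every edge, both endpoints lie together in some bag; and for every vertex, the bags containing it form a connected subtree. Here bags containing vertex b are not connected in the tree, so the decomposition is invalid.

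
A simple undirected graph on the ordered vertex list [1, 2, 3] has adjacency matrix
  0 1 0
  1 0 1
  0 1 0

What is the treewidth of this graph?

A width-1 tree decomposition is:
Bags: B1 = {1, 2}  B2 = {2, 3}
Tree: B1–B2
Each bag holds 2 vertices, so the decomposition has width 1, which upper-bounds the treewidth. Since G has at least one edge (e.g. 1–2), it is not an edgeless graph, so tw(G) ≥ 1. Hence tw(G) = 1 exactly.

1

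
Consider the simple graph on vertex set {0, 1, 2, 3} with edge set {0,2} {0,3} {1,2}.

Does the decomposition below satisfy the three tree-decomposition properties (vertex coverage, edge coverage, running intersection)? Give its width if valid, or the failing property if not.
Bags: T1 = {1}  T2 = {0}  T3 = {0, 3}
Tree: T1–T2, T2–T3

A tree decomposition must satisfy three properties: every vertex lies in some bag; for every edge, both endpoints lie together in some bag; and for every vertex, the bags containing it form a connected subtree. Here vertex 2 appears in no bag, so the decomposition is invalid.

No — vertex 2 appears in no bag.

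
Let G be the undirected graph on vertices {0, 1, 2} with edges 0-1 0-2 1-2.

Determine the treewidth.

A width-2 tree decomposition is:
Bags: B1 = {0, 1, 2}
Tree: (single bag)
With just one bag of size 3, the width is 3 − 1 = 2, so tw(G) ≤ 2. Conversely, {0, 1, 2} is a clique of size 3, and the vertices of any clique must share a bag in every tree decomposition; so some bag has ≥ 3 vertices and tw(G) ≥ 2. The upper and lower bounds meet at 2, so that is the treewidth.

2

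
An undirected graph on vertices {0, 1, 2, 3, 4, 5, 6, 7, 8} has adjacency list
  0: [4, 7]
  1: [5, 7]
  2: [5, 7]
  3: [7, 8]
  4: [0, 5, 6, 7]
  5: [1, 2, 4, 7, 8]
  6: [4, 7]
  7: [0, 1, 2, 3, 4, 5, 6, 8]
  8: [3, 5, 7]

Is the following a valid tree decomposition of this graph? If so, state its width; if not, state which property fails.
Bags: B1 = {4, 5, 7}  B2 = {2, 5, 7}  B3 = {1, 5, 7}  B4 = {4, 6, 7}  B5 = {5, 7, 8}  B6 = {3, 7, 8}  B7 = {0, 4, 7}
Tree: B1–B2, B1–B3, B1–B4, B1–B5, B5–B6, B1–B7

Yes; width 2.

Vertex coverage: the bags together contain {0, 1, 2, 3, 4, 5, 6, 7, 8}, the full vertex set. Edge coverage: each edge of G has both endpoints in at least one bag. Running intersection: for every vertex, the bags containing it form a connected subtree. All three properties hold, so this is a valid tree decomposition of width max|bag| − 1 = 2, and hence tw(G) ≤ 2.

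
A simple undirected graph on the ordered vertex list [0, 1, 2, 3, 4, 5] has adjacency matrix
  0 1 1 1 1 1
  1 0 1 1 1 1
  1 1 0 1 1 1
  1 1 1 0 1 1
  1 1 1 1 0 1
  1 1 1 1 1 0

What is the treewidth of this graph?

5

A width-5 tree decomposition is:
Bags: B1 = {0, 1, 2, 3, 4, 5}
Tree: (single bag)
A single bag containing all 6 vertices is trivially a valid decomposition of width 5. For the lower bound, the 6 vertices {0, 1, 2, 3, 4, 5} are pairwise adjacent, and any tree decomposition puts a clique entirely inside one bag — forcing width ≥ 5. Hence tw(G) = 5 exactly.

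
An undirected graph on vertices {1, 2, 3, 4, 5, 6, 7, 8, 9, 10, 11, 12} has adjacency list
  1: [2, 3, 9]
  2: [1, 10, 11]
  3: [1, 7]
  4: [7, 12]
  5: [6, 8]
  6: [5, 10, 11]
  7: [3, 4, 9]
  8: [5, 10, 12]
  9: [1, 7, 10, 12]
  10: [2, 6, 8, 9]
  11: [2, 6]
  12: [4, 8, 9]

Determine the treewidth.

3

A width-3 tree decomposition is:
Bags: B1 = {5, 6, 8, 11}  B2 = {6, 8, 10, 11}  B3 = {2, 8, 10, 11}  B4 = {2, 8, 10, 12}  B5 = {2, 9, 10, 12}  B6 = {1, 2, 9, 12}  B7 = {1, 4, 9, 12}  B8 = {1, 4, 7, 9}  B9 = {1, 3, 4, 7}
Tree: B1–B2, B2–B3, B3–B4, B4–B5, B5–B6, B6–B7, B7–B8, B8–B9
The largest bag has 4 vertices, giving width 3; this decomposition certifies tw(G) ≤ 3. For the lower bound: the 4 vertex sets {5,6,11}, {8}, {10}, {1,2,9,12} are disjoint, each induces a connected subgraph, and every pair is joined by at least one edge of G. Contracting each set to a single vertex therefore yields K_{4} as a minor, and since treewidth is minor-monotone, tw(G) ≥ tw(K_{4}) = 3. Hence tw(G) = 3 exactly.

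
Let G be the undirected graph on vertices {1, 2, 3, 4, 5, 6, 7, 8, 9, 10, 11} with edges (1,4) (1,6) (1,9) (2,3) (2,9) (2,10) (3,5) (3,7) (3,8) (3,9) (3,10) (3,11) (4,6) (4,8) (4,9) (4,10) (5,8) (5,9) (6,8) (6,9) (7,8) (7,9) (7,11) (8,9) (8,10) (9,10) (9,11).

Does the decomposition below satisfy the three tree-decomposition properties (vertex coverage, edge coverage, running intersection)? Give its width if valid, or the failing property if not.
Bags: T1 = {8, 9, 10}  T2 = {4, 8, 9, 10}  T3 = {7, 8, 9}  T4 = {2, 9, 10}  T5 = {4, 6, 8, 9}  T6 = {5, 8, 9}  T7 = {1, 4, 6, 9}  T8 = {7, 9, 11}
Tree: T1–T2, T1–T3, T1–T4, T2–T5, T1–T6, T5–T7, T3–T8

No — vertex 3 appears in no bag.

A tree decomposition must satisfy three properties: every vertex lies in some bag; for every edge, both endpoints lie together in some bag; and for every vertex, the bags containing it form a connected subtree. Here vertex 3 appears in no bag, so the decomposition is invalid.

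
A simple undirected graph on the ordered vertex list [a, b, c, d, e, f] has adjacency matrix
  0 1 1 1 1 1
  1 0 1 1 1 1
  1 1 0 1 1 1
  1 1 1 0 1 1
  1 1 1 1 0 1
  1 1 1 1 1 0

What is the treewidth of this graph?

5

A width-5 tree decomposition is:
Bags: B1 = {a, b, c, d, e, f}
Tree: (single bag)
A single bag containing all 6 vertices is trivially a valid decomposition of width 5. For the lower bound, the 6 vertices {a, b, c, d, e, f} are pairwise adjacent, and any tree decomposition puts a clique entirely inside one bag — forcing width ≥ 5. Combining the bounds, tw(G) = 5.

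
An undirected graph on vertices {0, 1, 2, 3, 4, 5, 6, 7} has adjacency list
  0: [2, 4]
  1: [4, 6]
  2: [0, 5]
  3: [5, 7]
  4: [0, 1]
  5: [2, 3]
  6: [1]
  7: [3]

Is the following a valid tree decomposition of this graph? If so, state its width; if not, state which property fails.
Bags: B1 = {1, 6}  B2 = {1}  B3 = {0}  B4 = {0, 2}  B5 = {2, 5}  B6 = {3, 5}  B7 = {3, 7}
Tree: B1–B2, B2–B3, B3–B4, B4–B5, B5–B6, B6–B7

No — vertex 4 appears in no bag.

A tree decomposition must satisfy three properties: every vertex lies in some bag; for every edge, both endpoints lie together in some bag; and for every vertex, the bags containing it form a connected subtree. Here vertex 4 appears in no bag, so the decomposition is invalid.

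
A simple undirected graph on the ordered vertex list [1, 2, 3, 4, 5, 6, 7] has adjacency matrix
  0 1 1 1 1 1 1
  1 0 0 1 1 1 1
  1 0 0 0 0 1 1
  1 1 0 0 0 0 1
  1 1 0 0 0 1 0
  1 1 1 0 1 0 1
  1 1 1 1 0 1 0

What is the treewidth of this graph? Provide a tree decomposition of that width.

The largest bag has 4 vertices, giving width 3; this decomposition certifies tw(G) ≤ 3. For the lower bound, the 4 vertices {1, 2, 4, 7} are pairwise adjacent, and any tree decomposition puts a clique entirely inside one bag — forcing width ≥ 3. The upper and lower bounds meet at 3, so that is the treewidth.

Treewidth 3.
Bags: B1 = {1, 2, 6, 7}  B2 = {1, 2, 5, 6}  B3 = {1, 2, 4, 7}  B4 = {1, 3, 6, 7}
Tree: B1–B2, B1–B3, B1–B4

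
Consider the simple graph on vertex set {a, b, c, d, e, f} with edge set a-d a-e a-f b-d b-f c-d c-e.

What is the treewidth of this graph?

A width-2 tree decomposition is:
Bags: B1 = {a, c, e}  B2 = {a, c, d}  B3 = {a, d, f}  B4 = {b, d, f}
Tree: B1–B2, B2–B3, B3–B4
Every bag has size at most 3, so the width is 3 − 1 = 2 and tw(G) ≤ 2. The edges e–c–d–a–e form a cycle, so G is not a tree and its treewidth is at least 2. Therefore the treewidth is 2.

2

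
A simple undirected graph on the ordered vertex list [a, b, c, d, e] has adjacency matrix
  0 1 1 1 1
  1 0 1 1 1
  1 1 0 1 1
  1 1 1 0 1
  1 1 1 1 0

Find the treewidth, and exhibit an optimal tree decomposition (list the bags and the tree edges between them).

A single bag containing all 5 vertices is trivially a valid decomposition of width 4. Conversely, {a, b, c, d, e} is a clique of size 5, and the vertices of any clique must share a bag in every tree decomposition; so some bag has ≥ 5 vertices and tw(G) ≥ 4. Combining the bounds, tw(G) = 4.

Treewidth 4.
Bags: B1 = {a, b, c, d, e}
Tree: (single bag)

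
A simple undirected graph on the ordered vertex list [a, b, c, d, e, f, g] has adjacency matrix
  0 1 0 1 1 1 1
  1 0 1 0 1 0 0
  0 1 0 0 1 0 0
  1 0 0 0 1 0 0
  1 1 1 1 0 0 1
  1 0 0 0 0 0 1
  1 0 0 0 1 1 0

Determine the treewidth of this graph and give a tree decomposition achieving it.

Treewidth 2.
One optimal decomposition is:
Bags: B1 = {a, e, g}  B2 = {a, b, e}  B3 = {a, d, e}  B4 = {a, f, g}  B5 = {b, c, e}
Tree: B1–B2, B2–B3, B1–B4, B2–B5

Every bag has size at most 3, so the width is 3 − 1 = 2 and tw(G) ≤ 2. For the lower bound, the 3 vertices {b, c, e} are pairwise adjacent, and any tree decomposition puts a clique entirely inside one bag — forcing width ≥ 2. Therefore the treewidth is 2.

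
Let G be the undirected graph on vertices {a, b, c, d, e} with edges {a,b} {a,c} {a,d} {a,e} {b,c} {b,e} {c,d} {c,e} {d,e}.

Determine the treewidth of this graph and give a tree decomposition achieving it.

Each bag holds 4 vertices, so the decomposition has width 3, which upper-bounds the treewidth. Conversely, {a, c, d, e} is a clique of size 4, and the vertices of any clique must share a bag in every tree decomposition; so some bag has ≥ 4 vertices and tw(G) ≥ 3. Therefore the treewidth is 3.

Treewidth 3.
Bags: B1 = {a, c, d, e}  B2 = {a, b, c, e}
Tree: B1–B2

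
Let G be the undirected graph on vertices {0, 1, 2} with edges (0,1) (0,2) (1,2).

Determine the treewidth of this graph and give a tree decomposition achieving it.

A single bag containing all 3 vertices is trivially a valid decomposition of width 2. Conversely, {0, 1, 2} is a clique of size 3, and the vertices of any clique must share a bag in every tree decomposition; so some bag has ≥ 3 vertices and tw(G) ≥ 2. Therefore the treewidth is 2.

Treewidth 2.
One such decomposition:
Bags: B1 = {0, 1, 2}
Tree: (single bag)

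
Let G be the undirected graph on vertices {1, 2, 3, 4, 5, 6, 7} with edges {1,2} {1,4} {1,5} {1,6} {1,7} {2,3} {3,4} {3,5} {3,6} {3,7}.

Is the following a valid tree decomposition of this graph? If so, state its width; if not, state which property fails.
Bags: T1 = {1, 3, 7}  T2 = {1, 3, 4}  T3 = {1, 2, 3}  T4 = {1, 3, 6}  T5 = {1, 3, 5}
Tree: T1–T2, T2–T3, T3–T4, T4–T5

Yes; width 2.

Every vertex of G appears in some bag (union = {1, 2, 3, 4, 5, 6, 7}); every edge is covered by a bag; and for each vertex v the set of bags containing v is connected in the bag tree. The decomposition is therefore valid. The largest bag has 3 vertices, so the width is 2.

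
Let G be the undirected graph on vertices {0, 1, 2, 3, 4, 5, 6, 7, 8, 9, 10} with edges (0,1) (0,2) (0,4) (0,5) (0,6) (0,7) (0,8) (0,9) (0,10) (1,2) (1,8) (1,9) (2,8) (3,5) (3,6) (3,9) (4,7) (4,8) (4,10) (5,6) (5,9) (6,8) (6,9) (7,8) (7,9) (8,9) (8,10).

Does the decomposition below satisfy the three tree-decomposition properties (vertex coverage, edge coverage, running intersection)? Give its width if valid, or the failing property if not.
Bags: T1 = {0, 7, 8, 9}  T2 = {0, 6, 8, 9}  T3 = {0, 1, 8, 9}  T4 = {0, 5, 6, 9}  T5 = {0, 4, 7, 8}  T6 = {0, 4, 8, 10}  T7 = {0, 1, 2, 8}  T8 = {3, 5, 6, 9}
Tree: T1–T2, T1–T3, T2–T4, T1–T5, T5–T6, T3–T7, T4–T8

Yes; width 3.

Every vertex of G appears in some bag (union = {0, 1, 2, 3, 4, 5, 6, 7, 8, 9, 10}); every edge is covered by a bag; and for each vertex v the set of bags containing v is connected in the bag tree. The decomposition is therefore valid. The largest bag has 4 vertices, so the width is 3.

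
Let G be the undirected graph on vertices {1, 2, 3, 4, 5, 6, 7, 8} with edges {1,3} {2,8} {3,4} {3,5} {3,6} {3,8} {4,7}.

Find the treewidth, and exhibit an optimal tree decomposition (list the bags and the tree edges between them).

Treewidth 1.
One such decomposition:
Bags: B1 = {2, 8}  B2 = {3, 8}  B3 = {3, 4}  B4 = {1, 3}  B5 = {3, 6}  B6 = {4, 7}  B7 = {3, 5}
Tree: B1–B2, B2–B3, B3–B4, B2–B5, B3–B6, B4–B7

Every bag has size at most 2, so the width is 2 − 1 = 1 and tw(G) ≤ 1. Any graph with an edge has treewidth ≥ 1, and G has the edge 8–2. Therefore the treewidth is 1.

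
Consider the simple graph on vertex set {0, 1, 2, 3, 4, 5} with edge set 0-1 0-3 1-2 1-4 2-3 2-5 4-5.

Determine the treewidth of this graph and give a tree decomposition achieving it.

Each bag holds 3 vertices, so the decomposition has width 2, which upper-bounds the treewidth. The edges 3–0–1–2–3 form a cycle, so G is not a tree and its treewidth is at least 2. Therefore the treewidth is 2.

Treewidth 2.
One optimal decomposition is:
Bags: B1 = {0, 2, 3}  B2 = {0, 1, 2}  B3 = {1, 2, 5}  B4 = {1, 4, 5}
Tree: B1–B2, B2–B3, B3–B4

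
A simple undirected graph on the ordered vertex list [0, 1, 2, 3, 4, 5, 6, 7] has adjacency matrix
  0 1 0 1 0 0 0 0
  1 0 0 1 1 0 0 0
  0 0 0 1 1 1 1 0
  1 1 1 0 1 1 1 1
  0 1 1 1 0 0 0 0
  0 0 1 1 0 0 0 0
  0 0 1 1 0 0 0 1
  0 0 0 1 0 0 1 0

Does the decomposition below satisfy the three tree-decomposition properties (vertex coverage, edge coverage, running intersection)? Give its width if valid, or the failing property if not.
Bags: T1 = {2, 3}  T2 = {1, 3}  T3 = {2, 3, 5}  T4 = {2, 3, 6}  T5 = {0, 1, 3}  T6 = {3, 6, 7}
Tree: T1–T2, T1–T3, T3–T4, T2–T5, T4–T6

No — vertex 4 appears in no bag.

A tree decomposition must satisfy three properties: every vertex lies in some bag; for every edge, both endpoints lie together in some bag; and for every vertex, the bags containing it form a connected subtree. Here vertex 4 appears in no bag, so the decomposition is invalid.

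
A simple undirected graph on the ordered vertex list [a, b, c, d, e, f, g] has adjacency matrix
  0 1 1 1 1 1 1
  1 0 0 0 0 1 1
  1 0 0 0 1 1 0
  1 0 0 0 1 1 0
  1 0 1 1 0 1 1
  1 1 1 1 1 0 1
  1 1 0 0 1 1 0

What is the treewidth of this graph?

3

A width-3 tree decomposition is:
Bags: B1 = {a, c, e, f}  B2 = {a, d, e, f}  B3 = {a, e, f, g}  B4 = {a, b, f, g}
Tree: B1–B2, B2–B3, B3–B4
The largest bag has 4 vertices, giving width 3; this decomposition certifies tw(G) ≤ 3. Conversely, {a, d, e, f} is a clique of size 4, and the vertices of any clique must share a bag in every tree decomposition; so some bag has ≥ 4 vertices and tw(G) ≥ 3. Therefore the treewidth is 3.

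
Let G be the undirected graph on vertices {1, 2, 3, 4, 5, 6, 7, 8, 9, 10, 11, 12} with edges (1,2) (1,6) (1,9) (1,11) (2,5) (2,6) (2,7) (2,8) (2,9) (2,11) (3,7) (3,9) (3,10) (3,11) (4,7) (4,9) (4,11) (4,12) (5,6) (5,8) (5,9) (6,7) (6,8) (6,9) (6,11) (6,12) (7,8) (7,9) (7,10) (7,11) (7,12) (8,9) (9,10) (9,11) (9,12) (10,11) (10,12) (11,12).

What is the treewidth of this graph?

4

A width-4 tree decomposition is:
Bags: B1 = {2, 6, 7, 9, 11}  B2 = {1, 2, 6, 9, 11}  B3 = {2, 6, 7, 8, 9}  B4 = {6, 7, 9, 11, 12}  B5 = {4, 7, 9, 11, 12}  B6 = {7, 9, 10, 11, 12}  B7 = {2, 5, 6, 8, 9}  B8 = {3, 7, 9, 10, 11}
Tree: B1–B2, B1–B3, B1–B4, B4–B5, B4–B6, B3–B7, B6–B8
The largest bag has 5 vertices, giving width 4; this decomposition certifies tw(G) ≤ 4. For the lower bound, the 5 vertices {1, 2, 6, 9, 11} are pairwise adjacent, and any tree decomposition puts a clique entirely inside one bag — forcing width ≥ 4. Therefore the treewidth is 4.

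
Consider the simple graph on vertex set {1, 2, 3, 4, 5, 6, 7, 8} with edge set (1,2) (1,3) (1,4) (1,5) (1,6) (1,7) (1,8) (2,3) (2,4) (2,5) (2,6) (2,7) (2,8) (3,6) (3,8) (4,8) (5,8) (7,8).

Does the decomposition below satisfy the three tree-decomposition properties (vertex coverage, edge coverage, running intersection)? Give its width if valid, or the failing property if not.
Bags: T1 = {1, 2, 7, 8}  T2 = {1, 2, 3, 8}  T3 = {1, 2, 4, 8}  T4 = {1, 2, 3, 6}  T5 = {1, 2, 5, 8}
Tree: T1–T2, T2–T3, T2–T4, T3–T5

Vertex coverage: the bags together contain {1, 2, 3, 4, 5, 6, 7, 8}, the full vertex set. Edge coverage: each edge of G has both endpoints in at least one bag. Running intersection: for every vertex, the bags containing it form a connected subtree. All three properties hold, so this is a valid tree decomposition of width max|bag| − 1 = 3, and hence tw(G) ≤ 3.

Yes; width 3.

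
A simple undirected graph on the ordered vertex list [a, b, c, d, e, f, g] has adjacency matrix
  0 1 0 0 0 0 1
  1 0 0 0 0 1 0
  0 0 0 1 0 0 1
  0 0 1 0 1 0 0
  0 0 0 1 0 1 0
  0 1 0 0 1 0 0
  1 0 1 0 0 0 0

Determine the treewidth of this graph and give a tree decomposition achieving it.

Each bag holds 3 vertices, so the decomposition has width 2, which upper-bounds the treewidth. For the lower bound, G contains the cycle f–e–d–c–g–a–b–f, so G is not a forest; only forests have treewidth ≤ 1, hence tw(G) ≥ 2. The upper and lower bounds meet at 2, so that is the treewidth.

Treewidth 2.
One such decomposition:
Bags: B1 = {d, e, f}  B2 = {c, d, f}  B3 = {c, f, g}  B4 = {a, f, g}  B5 = {a, b, f}
Tree: B1–B2, B2–B3, B3–B4, B4–B5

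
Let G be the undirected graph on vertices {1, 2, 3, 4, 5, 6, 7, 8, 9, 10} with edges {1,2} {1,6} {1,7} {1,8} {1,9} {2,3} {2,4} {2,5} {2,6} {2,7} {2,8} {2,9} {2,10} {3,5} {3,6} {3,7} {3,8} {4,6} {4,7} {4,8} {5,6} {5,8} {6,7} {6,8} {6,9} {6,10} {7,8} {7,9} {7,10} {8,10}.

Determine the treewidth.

A width-4 tree decomposition is:
Bags: B1 = {1, 2, 6, 7, 9}  B2 = {1, 2, 6, 7, 8}  B3 = {2, 3, 6, 7, 8}  B4 = {2, 4, 6, 7, 8}  B5 = {2, 6, 7, 8, 10}  B6 = {2, 3, 5, 6, 8}
Tree: B1–B2, B2–B3, B2–B4, B4–B5, B3–B6
The largest bag has 5 vertices, giving width 4; this decomposition certifies tw(G) ≤ 4. Conversely, {2, 3, 5, 6, 8} is a clique of size 5, and the vertices of any clique must share a bag in every tree decomposition; so some bag has ≥ 5 vertices and tw(G) ≥ 4. The upper and lower bounds meet at 4, so that is the treewidth.

4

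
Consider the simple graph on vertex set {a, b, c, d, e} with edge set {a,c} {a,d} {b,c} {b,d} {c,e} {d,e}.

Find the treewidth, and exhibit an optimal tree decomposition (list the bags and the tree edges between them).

Each bag holds 3 vertices, so the decomposition has width 2, which upper-bounds the treewidth. The edges c–b–d–a–c form a cycle, so G is not a tree and its treewidth is at least 2. The upper and lower bounds meet at 2, so that is the treewidth.

Treewidth 2.
One optimal decomposition is:
Bags: B1 = {b, c, d}  B2 = {a, c, d}  B3 = {c, d, e}
Tree: B1–B2, B2–B3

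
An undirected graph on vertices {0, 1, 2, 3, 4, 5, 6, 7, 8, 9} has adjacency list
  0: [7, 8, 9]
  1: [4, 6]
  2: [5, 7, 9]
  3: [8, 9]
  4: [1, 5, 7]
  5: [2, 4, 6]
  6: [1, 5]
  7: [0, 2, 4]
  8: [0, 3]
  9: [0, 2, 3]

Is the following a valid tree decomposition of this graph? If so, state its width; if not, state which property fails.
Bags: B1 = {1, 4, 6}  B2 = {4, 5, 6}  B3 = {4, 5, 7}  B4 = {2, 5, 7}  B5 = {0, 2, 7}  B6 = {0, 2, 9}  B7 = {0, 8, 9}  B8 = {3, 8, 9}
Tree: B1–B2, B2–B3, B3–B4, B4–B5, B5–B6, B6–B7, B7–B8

Vertex coverage: the bags together contain {0, 1, 2, 3, 4, 5, 6, 7, 8, 9}, the full vertex set. Edge coverage: each edge of G has both endpoints in at least one bag. Running intersection: for every vertex, the bags containing it form a connected subtree. All three properties hold, so this is a valid tree decomposition of width max|bag| − 1 = 2, and hence tw(G) ≤ 2.

Yes; width 2.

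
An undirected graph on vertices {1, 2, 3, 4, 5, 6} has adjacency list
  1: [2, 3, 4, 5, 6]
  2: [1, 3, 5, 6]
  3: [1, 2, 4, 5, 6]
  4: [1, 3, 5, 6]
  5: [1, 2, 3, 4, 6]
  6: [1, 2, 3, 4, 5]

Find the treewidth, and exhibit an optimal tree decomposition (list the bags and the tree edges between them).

Every bag has size at most 5, so the width is 5 − 1 = 4 and tw(G) ≤ 4. On the other hand G contains the 5-clique {1, 2, 3, 5, 6}. A clique must lie in a single bag of any decomposition, so no decomposition can have width below 4. Therefore the treewidth is 4.

Treewidth 4.
One optimal decomposition is:
Bags: B1 = {1, 3, 4, 5, 6}  B2 = {1, 2, 3, 5, 6}
Tree: B1–B2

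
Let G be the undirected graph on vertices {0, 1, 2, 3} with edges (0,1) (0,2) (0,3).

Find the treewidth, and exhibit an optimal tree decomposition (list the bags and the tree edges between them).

Each bag holds 2 vertices, so the decomposition has width 1, which upper-bounds the treewidth. Any graph with an edge has treewidth ≥ 1, and G has the edge 0–3. The upper and lower bounds meet at 1, so that is the treewidth.

Treewidth 1.
Bags: B1 = {0, 3}  B2 = {0, 1}  B3 = {0, 2}
Tree: B1–B2, B1–B3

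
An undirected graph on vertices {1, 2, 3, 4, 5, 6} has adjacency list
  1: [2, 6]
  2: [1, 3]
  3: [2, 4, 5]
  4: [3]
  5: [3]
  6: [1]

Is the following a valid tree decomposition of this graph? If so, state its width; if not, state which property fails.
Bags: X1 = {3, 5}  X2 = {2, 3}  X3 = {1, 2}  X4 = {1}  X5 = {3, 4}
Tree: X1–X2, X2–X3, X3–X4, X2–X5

A tree decomposition must satisfy three properties: every vertex lies in some bag; for every edge, both endpoints lie together in some bag; and for every vertex, the bags containing it form a connected subtree. Here vertex 6 appears in no bag, so the decomposition is invalid.

No — vertex 6 appears in no bag.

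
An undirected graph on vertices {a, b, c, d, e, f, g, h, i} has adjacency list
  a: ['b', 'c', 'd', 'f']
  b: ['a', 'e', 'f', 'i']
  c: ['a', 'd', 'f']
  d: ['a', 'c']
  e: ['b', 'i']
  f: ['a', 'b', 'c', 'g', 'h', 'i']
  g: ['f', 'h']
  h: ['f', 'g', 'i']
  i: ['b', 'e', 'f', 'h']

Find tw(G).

2

A width-2 tree decomposition is:
Bags: B1 = {b, e, i}  B2 = {b, f, i}  B3 = {f, h, i}  B4 = {f, g, h}  B5 = {a, b, f}  B6 = {a, c, f}  B7 = {a, c, d}
Tree: B1–B2, B2–B3, B3–B4, B2–B5, B5–B6, B6–B7
Each bag holds 3 vertices, so the decomposition has width 2, which upper-bounds the treewidth. Conversely, {a, c, d} is a clique of size 3, and the vertices of any clique must share a bag in every tree decomposition; so some bag has ≥ 3 vertices and tw(G) ≥ 2. Hence tw(G) = 2 exactly.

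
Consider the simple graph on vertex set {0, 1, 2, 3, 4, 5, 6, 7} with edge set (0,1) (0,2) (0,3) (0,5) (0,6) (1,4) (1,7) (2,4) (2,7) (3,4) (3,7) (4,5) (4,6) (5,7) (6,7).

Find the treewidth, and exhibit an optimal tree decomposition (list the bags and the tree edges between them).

Treewidth 3.
Bags: B1 = {0, 2, 4, 7}  B2 = {0, 1, 4, 7}  B3 = {0, 3, 4, 7}  B4 = {0, 4, 5, 7}  B5 = {0, 4, 6, 7}
Tree: B1–B2, B2–B3, B3–B4, B4–B5

Every bag has size at most 4, so the width is 4 − 1 = 3 and tw(G) ≤ 3. For the lower bound: the 4 vertex sets {0,2}, {1,7}, {4}, {3} are disjoint, each induces a connected subgraph, and every pair is joined by at least one edge of G. Contracting each set to a single vertex therefore yields K_{4} as a minor, and since treewidth is minor-monotone, tw(G) ≥ tw(K_{4}) = 3. Hence tw(G) = 3 exactly.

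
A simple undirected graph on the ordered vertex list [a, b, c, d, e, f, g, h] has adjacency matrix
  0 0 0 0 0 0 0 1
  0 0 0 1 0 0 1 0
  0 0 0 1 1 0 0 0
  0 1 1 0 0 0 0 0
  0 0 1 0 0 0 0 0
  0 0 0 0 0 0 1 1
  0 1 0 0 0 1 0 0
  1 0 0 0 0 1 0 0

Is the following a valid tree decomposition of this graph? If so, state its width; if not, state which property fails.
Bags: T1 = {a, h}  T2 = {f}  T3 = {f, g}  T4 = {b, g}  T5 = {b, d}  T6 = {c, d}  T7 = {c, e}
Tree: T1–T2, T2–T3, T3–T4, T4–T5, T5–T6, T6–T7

A tree decomposition must satisfy three properties: every vertex lies in some bag; for every edge, both endpoints lie together in some bag; and for every vertex, the bags containing it form a connected subtree. Here edge (h,f) lies in no bag, so the decomposition is invalid.

No — edge (h,f) lies in no bag.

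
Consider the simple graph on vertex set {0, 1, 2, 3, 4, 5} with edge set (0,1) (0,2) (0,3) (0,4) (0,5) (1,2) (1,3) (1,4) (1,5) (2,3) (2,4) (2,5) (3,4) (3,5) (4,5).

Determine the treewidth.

A width-5 tree decomposition is:
Bags: B1 = {0, 1, 2, 3, 4, 5}
Tree: (single bag)
With just one bag of size 6, the width is 6 − 1 = 5, so tw(G) ≤ 5. For the lower bound, the 6 vertices {0, 1, 2, 3, 4, 5} are pairwise adjacent, and any tree decomposition puts a clique entirely inside one bag — forcing width ≥ 5. Combining the bounds, tw(G) = 5.

5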